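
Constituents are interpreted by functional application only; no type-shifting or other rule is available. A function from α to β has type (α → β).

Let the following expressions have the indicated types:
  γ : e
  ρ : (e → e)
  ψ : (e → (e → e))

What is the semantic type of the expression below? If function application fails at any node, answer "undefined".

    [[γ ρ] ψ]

(e → e)

[γ ρ]: functor ρ : (e → e), argument γ : e; result e.
[[γ ρ] ψ]: functor ψ : (e → (e → e)), argument [γ ρ] : e; result (e → e).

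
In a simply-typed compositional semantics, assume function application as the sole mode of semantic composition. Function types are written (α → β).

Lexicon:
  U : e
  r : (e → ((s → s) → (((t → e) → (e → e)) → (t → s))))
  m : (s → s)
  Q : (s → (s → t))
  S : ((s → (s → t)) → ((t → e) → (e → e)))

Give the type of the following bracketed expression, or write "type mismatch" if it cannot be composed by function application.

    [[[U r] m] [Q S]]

At [U r], r : (e → ((s → s) → (((t → e) → (e → e)) → (t → s)))) takes U : e, giving ((s → s) → (((t → e) → (e → e)) → (t → s))).
At [[U r] m], [U r] : ((s → s) → (((t → e) → (e → e)) → (t → s))) takes m : (s → s), giving (((t → e) → (e → e)) → (t → s)).
At [Q S], S : ((s → (s → t)) → ((t → e) → (e → e))) takes Q : (s → (s → t)), giving ((t → e) → (e → e)).
At [[[U r] m] [Q S]], [[U r] m] : (((t → e) → (e → e)) → (t → s)) takes [Q S] : ((t → e) → (e → e)), giving (t → s).

(t → s)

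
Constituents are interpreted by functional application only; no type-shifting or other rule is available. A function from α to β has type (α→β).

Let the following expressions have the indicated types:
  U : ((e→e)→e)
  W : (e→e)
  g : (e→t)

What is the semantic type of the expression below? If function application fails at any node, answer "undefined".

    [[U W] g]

t

[U W] — U of type ((e→e)→e) combines with W of type (e→e): type e.
[[U W] g] — g of type (e→t) combines with [U W] of type e: type t.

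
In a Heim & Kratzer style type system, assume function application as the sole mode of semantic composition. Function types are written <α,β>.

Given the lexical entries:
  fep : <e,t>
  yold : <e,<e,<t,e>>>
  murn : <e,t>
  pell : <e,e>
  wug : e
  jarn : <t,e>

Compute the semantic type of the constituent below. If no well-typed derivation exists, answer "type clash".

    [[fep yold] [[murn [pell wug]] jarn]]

At [fep yold]: neither <e,t> nor <e,<e,<t,e>>> can take the other as argument; the node is ill-typed.

type clash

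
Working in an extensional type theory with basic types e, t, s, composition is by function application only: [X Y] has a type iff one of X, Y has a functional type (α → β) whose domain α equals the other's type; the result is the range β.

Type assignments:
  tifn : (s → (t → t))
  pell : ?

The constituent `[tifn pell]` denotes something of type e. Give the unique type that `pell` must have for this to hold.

((s → (t → t)) → e)

[tifn pell] must have type e. The sister tifn has type (s → (t → t)); that is not a function onto e, so pell must be the functor, of type ((s → (t → t)) → e).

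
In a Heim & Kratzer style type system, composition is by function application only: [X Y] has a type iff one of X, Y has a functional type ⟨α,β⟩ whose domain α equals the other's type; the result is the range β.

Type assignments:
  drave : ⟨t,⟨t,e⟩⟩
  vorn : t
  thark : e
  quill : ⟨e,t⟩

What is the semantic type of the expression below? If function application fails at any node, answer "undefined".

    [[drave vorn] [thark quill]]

e

[drave vorn]: ⟨t,⟨t,e⟩⟩ applied to t yields ⟨t,e⟩.
[thark quill]: ⟨e,t⟩ applied to e yields t.
[[drave vorn] [thark quill]]: ⟨t,e⟩ applied to t yields e.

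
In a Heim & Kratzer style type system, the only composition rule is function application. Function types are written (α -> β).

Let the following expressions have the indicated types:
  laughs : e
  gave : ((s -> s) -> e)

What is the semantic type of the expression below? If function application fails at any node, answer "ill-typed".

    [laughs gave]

ill-typed

[laughs gave]: e and ((s -> s) -> e) cannot combine by function application — type clash.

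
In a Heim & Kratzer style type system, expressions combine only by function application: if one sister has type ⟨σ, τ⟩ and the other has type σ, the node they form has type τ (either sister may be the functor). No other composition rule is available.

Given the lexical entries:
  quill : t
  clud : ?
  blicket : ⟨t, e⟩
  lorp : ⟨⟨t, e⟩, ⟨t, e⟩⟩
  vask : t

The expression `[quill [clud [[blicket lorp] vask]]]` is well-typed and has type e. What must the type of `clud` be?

⟨e, ⟨t, e⟩⟩

[quill [clud [[blicket lorp] vask]]] is required to be e. quill : t cannot yield e as functor, so [clud [[blicket lorp] vask]] : ⟨t, e⟩.
[clud [[blicket lorp] vask]] is required to be ⟨t, e⟩. [[blicket lorp] vask] : e cannot yield ⟨t, e⟩ as functor, so clud : ⟨e, ⟨t, e⟩⟩.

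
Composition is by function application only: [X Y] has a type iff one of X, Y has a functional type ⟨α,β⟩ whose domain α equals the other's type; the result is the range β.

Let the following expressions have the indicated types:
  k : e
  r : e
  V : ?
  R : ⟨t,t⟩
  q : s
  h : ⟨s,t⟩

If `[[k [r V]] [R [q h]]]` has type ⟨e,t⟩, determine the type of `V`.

⟨e,⟨e,⟨t,⟨e,t⟩⟩⟩⟩

[[k [r V]] [R [q h]]] must have type ⟨e,t⟩. The sister [R [q h]] has type t; that is not a function onto ⟨e,t⟩, so [k [r V]] must be the functor, of type ⟨t,⟨e,t⟩⟩.
[k [r V]] must have type ⟨t,⟨e,t⟩⟩. The sister k has type e; that is not a function onto ⟨t,⟨e,t⟩⟩, so [r V] must be the functor, of type ⟨e,⟨t,⟨e,t⟩⟩⟩.
[r V] must have type ⟨e,⟨t,⟨e,t⟩⟩⟩. The sister r has type e; that is not a function onto ⟨e,⟨t,⟨e,t⟩⟩⟩, so V must be the functor, of type ⟨e,⟨e,⟨t,⟨e,t⟩⟩⟩⟩.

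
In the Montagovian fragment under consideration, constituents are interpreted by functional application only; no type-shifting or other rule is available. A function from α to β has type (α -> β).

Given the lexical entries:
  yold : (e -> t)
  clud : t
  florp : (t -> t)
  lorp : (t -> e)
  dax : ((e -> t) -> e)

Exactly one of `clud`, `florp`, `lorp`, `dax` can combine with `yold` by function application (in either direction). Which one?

dax

clud : t — no; yold wants e, and clud wants nothing (atomic).
florp : (t -> t) — no; yold wants e, and florp wants t.
lorp : (t -> e) — no; yold wants e, and lorp wants t.
dax — combines: dax : ((e -> t) -> e) takes yold : (e -> t) as argument, giving e.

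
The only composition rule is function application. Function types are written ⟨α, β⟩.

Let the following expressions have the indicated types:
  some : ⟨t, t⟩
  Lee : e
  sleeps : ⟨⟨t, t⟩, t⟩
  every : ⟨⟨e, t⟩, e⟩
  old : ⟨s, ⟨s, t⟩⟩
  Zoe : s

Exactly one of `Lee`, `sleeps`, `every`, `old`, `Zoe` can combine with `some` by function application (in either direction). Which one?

sleeps

Lee : e — no; some wants t, and Lee wants nothing (atomic).
sleeps — combines: sleeps : ⟨⟨t, t⟩, t⟩ takes some : ⟨t, t⟩ as argument, giving t.
every : ⟨⟨e, t⟩, e⟩ — no; some wants t, and every wants ⟨e, t⟩.
old : ⟨s, ⟨s, t⟩⟩ — no; some wants t, and old wants s.
Zoe : s — no; some wants t, and Zoe wants nothing (atomic).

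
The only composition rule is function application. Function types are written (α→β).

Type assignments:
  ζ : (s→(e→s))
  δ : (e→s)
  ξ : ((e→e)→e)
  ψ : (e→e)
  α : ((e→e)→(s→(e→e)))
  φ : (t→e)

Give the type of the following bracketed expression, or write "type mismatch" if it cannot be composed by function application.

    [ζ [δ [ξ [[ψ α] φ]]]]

type mismatch

At [ψ α], α : ((e→e)→(s→(e→e))) takes ψ : (e→e), giving (s→(e→e)).
[[ψ α] φ]: (s→(e→e)) with (t→e) — neither is a function whose domain matches the other; composition fails here.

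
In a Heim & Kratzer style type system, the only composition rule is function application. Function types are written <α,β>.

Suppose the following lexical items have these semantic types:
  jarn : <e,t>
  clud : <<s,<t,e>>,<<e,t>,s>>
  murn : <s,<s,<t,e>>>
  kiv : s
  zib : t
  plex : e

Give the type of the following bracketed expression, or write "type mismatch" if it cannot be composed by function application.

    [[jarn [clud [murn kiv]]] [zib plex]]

[murn kiv]: functor murn : <s,<s,<t,e>>>, argument kiv : s; result <s,<t,e>>.
[clud [murn kiv]]: functor clud : <<s,<t,e>>,<<e,t>,s>>, argument [murn kiv] : <s,<t,e>>; result <<e,t>,s>.
[jarn [clud [murn kiv]]]: functor [clud [murn kiv]] : <<e,t>,s>, argument jarn : <e,t>; result s.
[zib plex]: t with e — neither is a function whose domain matches the other; composition fails here.

type mismatch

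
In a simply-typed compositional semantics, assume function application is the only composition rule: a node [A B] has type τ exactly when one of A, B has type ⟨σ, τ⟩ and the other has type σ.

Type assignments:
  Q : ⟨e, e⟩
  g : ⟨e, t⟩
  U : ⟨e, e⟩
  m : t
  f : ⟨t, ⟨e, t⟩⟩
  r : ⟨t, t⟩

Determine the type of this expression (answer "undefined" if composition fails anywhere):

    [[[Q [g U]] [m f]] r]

undefined

[g U]: ⟨e, t⟩ with ⟨e, e⟩ — neither is a function whose domain matches the other; composition fails here.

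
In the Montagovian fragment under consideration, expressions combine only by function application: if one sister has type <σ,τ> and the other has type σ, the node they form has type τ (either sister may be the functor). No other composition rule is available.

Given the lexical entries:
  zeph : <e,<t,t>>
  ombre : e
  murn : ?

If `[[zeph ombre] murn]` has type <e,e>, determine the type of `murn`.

For [[zeph ombre] murn] to have type <e,e> with [zeph ombre] of type <t,t>, murn must be the function: murn : <<t,t>,<e,e>>.

<<t,t>,<e,e>>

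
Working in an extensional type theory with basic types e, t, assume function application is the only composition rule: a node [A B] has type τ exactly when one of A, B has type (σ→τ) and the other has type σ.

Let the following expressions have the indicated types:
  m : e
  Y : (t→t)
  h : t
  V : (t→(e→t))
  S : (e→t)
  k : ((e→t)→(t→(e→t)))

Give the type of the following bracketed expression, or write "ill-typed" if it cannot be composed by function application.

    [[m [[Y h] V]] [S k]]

[Y h]: (t→t) applied to t yields t.
[[Y h] V]: (t→(e→t)) applied to t yields (e→t).
[m [[Y h] V]]: (e→t) applied to e yields t.
[S k]: ((e→t)→(t→(e→t))) applied to (e→t) yields (t→(e→t)).
[[m [[Y h] V]] [S k]]: (t→(e→t)) applied to t yields (e→t).

(e→t)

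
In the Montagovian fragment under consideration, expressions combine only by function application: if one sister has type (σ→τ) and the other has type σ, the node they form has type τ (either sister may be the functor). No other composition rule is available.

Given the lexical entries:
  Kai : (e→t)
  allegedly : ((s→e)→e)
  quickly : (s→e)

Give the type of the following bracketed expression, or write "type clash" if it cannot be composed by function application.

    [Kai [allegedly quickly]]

t

[allegedly quickly]: ((s→e)→e) applied to (s→e) yields e.
[Kai [allegedly quickly]]: (e→t) applied to e yields t.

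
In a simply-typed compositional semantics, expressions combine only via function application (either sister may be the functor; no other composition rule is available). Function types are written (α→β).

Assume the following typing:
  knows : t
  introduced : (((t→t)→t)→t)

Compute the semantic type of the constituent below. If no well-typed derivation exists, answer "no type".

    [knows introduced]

At [knows introduced]: neither t nor (((t→t)→t)→t) can take the other as argument; the node is ill-typed.

no type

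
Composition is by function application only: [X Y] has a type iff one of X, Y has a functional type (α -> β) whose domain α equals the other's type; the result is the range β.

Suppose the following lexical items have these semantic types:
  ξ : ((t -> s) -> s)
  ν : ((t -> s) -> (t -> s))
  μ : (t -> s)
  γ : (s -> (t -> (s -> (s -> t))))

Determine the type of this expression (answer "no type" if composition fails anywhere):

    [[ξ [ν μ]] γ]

(t -> (s -> (s -> t)))

[ν μ] — ν of type ((t -> s) -> (t -> s)) combines with μ of type (t -> s): type (t -> s).
[ξ [ν μ]] — ξ of type ((t -> s) -> s) combines with [ν μ] of type (t -> s): type s.
[[ξ [ν μ]] γ] — γ of type (s -> (t -> (s -> (s -> t)))) combines with [ξ [ν μ]] of type s: type (t -> (s -> (s -> t))).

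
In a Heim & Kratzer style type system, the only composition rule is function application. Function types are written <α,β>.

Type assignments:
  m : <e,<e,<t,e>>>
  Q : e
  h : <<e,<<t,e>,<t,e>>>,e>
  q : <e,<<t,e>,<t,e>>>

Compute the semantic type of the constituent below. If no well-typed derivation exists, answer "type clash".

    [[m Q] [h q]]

<t,e>

[m Q]: <e,<e,<t,e>>> applied to e yields <e,<t,e>>.
[h q]: <<e,<<t,e>,<t,e>>>,e> applied to <e,<<t,e>,<t,e>>> yields e.
[[m Q] [h q]]: <e,<t,e>> applied to e yields <t,e>.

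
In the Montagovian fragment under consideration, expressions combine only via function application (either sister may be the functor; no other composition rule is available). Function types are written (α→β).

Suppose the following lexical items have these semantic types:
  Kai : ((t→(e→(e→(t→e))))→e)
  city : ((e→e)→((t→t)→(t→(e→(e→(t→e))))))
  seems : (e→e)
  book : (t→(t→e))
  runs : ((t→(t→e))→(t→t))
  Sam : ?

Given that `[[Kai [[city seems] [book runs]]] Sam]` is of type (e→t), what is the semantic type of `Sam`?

(e→(e→t))

[[Kai [[city seems] [book runs]]] Sam] is required to be (e→t). [Kai [[city seems] [book runs]]] : e cannot yield (e→t) as functor, so Sam : (e→(e→t)).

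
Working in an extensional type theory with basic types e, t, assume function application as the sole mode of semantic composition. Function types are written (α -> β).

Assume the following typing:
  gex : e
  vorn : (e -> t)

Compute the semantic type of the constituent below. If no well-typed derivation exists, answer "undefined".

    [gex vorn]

t

[gex vorn]: functor vorn : (e -> t), argument gex : e; result t.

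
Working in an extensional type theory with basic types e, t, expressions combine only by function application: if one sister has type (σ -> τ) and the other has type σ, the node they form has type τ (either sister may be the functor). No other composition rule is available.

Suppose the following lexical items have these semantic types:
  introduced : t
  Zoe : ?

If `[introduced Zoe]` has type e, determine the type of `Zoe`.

(t -> e)

[introduced Zoe] must have type e. The sister introduced has type t; that is not a function onto e, so Zoe must be the functor, of type (t -> e).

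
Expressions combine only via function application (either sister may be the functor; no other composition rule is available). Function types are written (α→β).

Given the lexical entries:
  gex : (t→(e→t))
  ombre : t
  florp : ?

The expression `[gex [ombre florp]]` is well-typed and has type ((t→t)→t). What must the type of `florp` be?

[gex [ombre florp]] is required to be ((t→t)→t). gex : (t→(e→t)) cannot yield ((t→t)→t) as functor, so [ombre florp] : ((t→(e→t))→((t→t)→t)).
[ombre florp] is required to be ((t→(e→t))→((t→t)→t)). ombre : t cannot yield ((t→(e→t))→((t→t)→t)) as functor, so florp : (t→((t→(e→t))→((t→t)→t))).

(t→((t→(e→t))→((t→t)→t)))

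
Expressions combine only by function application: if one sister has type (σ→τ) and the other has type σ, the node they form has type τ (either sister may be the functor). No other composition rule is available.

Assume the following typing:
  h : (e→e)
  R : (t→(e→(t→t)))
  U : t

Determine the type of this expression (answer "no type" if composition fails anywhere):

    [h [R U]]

At [R U], R : (t→(e→(t→t))) takes U : t, giving (e→(t→t)).
[h [R U]]: (e→e) and (e→(t→t)) cannot combine by function application — type clash.

no type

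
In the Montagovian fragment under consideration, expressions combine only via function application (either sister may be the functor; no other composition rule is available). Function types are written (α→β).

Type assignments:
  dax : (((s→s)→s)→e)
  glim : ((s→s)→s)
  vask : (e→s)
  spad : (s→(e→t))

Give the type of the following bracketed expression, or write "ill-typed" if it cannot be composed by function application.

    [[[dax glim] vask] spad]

(e→t)

[dax glim] — dax of type (((s→s)→s)→e) combines with glim of type ((s→s)→s): type e.
[[dax glim] vask] — vask of type (e→s) combines with [dax glim] of type e: type s.
[[[dax glim] vask] spad] — spad of type (s→(e→t)) combines with [[dax glim] vask] of type s: type (e→t).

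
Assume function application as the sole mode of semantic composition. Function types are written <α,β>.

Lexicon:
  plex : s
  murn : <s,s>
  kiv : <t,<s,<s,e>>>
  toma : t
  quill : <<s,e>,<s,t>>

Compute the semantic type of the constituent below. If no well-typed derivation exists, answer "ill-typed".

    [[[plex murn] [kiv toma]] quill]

[plex murn] — murn of type <s,s> combines with plex of type s: type s.
[kiv toma] — kiv of type <t,<s,<s,e>>> combines with toma of type t: type <s,<s,e>>.
[[plex murn] [kiv toma]] — [kiv toma] of type <s,<s,e>> combines with [plex murn] of type s: type <s,e>.
[[[plex murn] [kiv toma]] quill] — quill of type <<s,e>,<s,t>> combines with [[plex murn] [kiv toma]] of type <s,e>: type <s,t>.

<s,t>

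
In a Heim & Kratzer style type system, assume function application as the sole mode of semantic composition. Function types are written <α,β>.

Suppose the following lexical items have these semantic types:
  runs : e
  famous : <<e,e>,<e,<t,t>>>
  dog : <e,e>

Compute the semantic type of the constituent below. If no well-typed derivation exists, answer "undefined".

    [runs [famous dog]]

<t,t>

[famous dog]: functor famous : <<e,e>,<e,<t,t>>>, argument dog : <e,e>; result <e,<t,t>>.
[runs [famous dog]]: functor [famous dog] : <e,<t,t>>, argument runs : e; result <t,t>.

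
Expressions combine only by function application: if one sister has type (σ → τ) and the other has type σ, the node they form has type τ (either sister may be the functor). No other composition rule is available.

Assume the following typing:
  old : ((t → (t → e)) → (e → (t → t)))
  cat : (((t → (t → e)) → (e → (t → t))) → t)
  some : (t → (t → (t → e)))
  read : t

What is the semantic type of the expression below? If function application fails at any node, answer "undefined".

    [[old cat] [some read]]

[old cat]: (((t → (t → e)) → (e → (t → t))) → t) applied to ((t → (t → e)) → (e → (t → t))) yields t.
[some read]: (t → (t → (t → e))) applied to t yields (t → (t → e)).
[[old cat] [some read]]: (t → (t → e)) applied to t yields (t → e).

(t → e)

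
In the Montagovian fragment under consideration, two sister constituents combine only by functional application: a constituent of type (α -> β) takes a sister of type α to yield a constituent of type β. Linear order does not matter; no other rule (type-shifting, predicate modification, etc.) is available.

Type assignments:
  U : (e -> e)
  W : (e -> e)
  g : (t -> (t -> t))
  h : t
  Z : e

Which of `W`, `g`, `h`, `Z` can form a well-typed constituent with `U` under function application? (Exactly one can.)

Z

W : (e -> e) — does not combine with U.
g : (t -> (t -> t)) — does not combine with U.
h : t — does not combine with U.
Z — combines: U : (e -> e) takes Z : e as argument, giving e.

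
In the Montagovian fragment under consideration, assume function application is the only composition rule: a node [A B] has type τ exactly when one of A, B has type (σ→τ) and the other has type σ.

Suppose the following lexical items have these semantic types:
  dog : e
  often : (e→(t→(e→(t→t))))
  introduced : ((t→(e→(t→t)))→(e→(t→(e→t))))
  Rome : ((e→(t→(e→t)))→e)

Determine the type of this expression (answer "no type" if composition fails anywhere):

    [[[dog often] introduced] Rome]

e

[dog often]: (e→(t→(e→(t→t)))) applied to e yields (t→(e→(t→t))).
[[dog often] introduced]: ((t→(e→(t→t)))→(e→(t→(e→t)))) applied to (t→(e→(t→t))) yields (e→(t→(e→t))).
[[[dog often] introduced] Rome]: ((e→(t→(e→t)))→e) applied to (e→(t→(e→t))) yields e.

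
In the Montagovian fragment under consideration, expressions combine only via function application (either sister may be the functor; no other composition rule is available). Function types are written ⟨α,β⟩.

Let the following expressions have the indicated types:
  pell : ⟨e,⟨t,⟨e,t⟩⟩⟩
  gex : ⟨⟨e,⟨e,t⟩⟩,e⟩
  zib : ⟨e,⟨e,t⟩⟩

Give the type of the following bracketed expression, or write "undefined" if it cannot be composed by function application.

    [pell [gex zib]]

[gex zib]: functor gex : ⟨⟨e,⟨e,t⟩⟩,e⟩, argument zib : ⟨e,⟨e,t⟩⟩; result e.
[pell [gex zib]]: functor pell : ⟨e,⟨t,⟨e,t⟩⟩⟩, argument [gex zib] : e; result ⟨t,⟨e,t⟩⟩.

⟨t,⟨e,t⟩⟩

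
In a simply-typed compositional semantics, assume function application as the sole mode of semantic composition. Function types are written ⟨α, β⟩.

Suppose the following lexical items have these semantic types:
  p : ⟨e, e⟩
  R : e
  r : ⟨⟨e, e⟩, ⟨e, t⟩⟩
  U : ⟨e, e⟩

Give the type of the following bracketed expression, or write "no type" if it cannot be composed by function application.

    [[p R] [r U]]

[p R]: functor p : ⟨e, e⟩, argument R : e; result e.
[r U]: functor r : ⟨⟨e, e⟩, ⟨e, t⟩⟩, argument U : ⟨e, e⟩; result ⟨e, t⟩.
[[p R] [r U]]: functor [r U] : ⟨e, t⟩, argument [p R] : e; result t.

t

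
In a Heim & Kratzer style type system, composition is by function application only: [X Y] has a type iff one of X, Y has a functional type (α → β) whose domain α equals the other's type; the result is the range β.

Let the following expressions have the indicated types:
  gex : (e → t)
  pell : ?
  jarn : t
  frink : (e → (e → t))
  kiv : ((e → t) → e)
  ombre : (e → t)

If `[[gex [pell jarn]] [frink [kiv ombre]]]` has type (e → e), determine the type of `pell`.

[[gex [pell jarn]] [frink [kiv ombre]]] must have type (e → e). The sister [frink [kiv ombre]] has type (e → t); that is not a function onto (e → e), so [gex [pell jarn]] must be the functor, of type ((e → t) → (e → e)).
[gex [pell jarn]] must have type ((e → t) → (e → e)). The sister gex has type (e → t); that is not a function onto ((e → t) → (e → e)), so [pell jarn] must be the functor, of type ((e → t) → ((e → t) → (e → e))).
[pell jarn] must have type ((e → t) → ((e → t) → (e → e))). The sister jarn has type t; that is not a function onto ((e → t) → ((e → t) → (e → e))), so pell must be the functor, of type (t → ((e → t) → ((e → t) → (e → e)))).

(t → ((e → t) → ((e → t) → (e → e))))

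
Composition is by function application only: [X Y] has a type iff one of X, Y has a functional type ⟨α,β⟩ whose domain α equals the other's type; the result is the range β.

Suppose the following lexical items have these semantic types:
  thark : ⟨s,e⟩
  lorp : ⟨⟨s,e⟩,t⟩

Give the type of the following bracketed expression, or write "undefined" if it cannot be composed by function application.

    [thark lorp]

[thark lorp]: lorp is ⟨⟨s,e⟩,t⟩, thark is ⟨s,e⟩; result t.

t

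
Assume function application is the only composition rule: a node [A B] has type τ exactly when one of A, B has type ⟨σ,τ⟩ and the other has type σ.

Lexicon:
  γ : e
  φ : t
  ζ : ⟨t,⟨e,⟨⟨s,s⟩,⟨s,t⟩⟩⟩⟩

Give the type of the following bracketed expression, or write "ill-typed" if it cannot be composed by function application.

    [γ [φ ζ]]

⟨⟨s,s⟩,⟨s,t⟩⟩

[φ ζ]: ⟨t,⟨e,⟨⟨s,s⟩,⟨s,t⟩⟩⟩⟩ applied to t yields ⟨e,⟨⟨s,s⟩,⟨s,t⟩⟩⟩.
[γ [φ ζ]]: ⟨e,⟨⟨s,s⟩,⟨s,t⟩⟩⟩ applied to e yields ⟨⟨s,s⟩,⟨s,t⟩⟩.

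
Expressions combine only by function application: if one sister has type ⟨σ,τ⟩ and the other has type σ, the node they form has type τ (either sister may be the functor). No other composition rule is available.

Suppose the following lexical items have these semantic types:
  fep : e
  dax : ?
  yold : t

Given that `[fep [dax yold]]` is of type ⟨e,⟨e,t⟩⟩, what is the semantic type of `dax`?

⟨t,⟨e,⟨e,⟨e,t⟩⟩⟩⟩

[fep [dax yold]] is required to be ⟨e,⟨e,t⟩⟩. fep : e cannot yield ⟨e,⟨e,t⟩⟩ as functor, so [dax yold] : ⟨e,⟨e,⟨e,t⟩⟩⟩.
[dax yold] is required to be ⟨e,⟨e,⟨e,t⟩⟩⟩. yold : t cannot yield ⟨e,⟨e,⟨e,t⟩⟩⟩ as functor, so dax : ⟨t,⟨e,⟨e,⟨e,t⟩⟩⟩⟩.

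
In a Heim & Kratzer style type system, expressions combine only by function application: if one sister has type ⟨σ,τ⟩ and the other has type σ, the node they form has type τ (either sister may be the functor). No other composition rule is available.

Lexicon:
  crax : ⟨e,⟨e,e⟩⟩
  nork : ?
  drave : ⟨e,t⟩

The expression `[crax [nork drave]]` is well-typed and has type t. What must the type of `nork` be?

⟨⟨e,t⟩,⟨⟨e,⟨e,e⟩⟩,t⟩⟩

For [crax [nork drave]] to have type t with crax of type ⟨e,⟨e,e⟩⟩, [nork drave] must be the function: [nork drave] : ⟨⟨e,⟨e,e⟩⟩,t⟩.
For [nork drave] to have type ⟨⟨e,⟨e,e⟩⟩,t⟩ with drave of type ⟨e,t⟩, nork must be the function: nork : ⟨⟨e,t⟩,⟨⟨e,⟨e,e⟩⟩,t⟩⟩.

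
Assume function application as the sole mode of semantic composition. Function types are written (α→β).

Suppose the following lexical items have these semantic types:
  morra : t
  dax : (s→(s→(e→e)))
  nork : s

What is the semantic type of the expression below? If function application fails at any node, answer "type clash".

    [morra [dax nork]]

[dax nork]: (s→(s→(e→e))) applied to s yields (s→(e→e)).
At [morra [dax nork]]: neither t nor (s→(e→e)) can take the other as argument; the node is ill-typed.

type clash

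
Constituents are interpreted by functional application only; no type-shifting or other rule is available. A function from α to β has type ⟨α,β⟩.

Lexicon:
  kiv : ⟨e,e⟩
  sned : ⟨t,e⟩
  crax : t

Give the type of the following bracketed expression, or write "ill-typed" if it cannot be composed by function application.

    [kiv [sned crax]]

[sned crax]: functor sned : ⟨t,e⟩, argument crax : t; result e.
[kiv [sned crax]]: functor kiv : ⟨e,e⟩, argument [sned crax] : e; result e.

e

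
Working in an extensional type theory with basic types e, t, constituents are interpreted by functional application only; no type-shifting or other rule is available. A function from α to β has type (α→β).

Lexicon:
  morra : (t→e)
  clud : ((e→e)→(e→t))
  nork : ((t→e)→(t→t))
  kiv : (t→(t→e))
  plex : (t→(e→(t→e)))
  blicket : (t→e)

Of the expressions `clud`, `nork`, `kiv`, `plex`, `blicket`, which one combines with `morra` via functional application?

nork

clud : ((e→e)→(e→t)) — does not combine with morra.
nork — combines: nork : ((t→e)→(t→t)) takes morra : (t→e) as argument, giving (t→t).
kiv : (t→(t→e)) — does not combine with morra.
plex : (t→(e→(t→e))) — does not combine with morra.
blicket : (t→e) — does not combine with morra.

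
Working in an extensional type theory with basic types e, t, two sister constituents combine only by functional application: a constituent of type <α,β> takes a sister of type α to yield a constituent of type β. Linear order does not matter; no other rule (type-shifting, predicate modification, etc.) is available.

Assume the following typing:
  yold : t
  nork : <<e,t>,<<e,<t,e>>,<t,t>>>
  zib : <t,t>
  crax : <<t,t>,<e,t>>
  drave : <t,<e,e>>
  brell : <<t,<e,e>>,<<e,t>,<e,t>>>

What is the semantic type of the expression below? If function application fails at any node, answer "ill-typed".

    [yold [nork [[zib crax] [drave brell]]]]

At [zib crax], crax : <<t,t>,<e,t>> takes zib : <t,t>, giving <e,t>.
At [drave brell], brell : <<t,<e,e>>,<<e,t>,<e,t>>> takes drave : <t,<e,e>>, giving <<e,t>,<e,t>>.
At [[zib crax] [drave brell]], [drave brell] : <<e,t>,<e,t>> takes [zib crax] : <e,t>, giving <e,t>.
At [nork [[zib crax] [drave brell]]], nork : <<e,t>,<<e,<t,e>>,<t,t>>> takes [[zib crax] [drave brell]] : <e,t>, giving <<e,<t,e>>,<t,t>>.
At [yold [nork [[zib crax] [drave brell]]]]: neither t nor <<e,<t,e>>,<t,t>> can take the other as argument; the node is ill-typed.

ill-typed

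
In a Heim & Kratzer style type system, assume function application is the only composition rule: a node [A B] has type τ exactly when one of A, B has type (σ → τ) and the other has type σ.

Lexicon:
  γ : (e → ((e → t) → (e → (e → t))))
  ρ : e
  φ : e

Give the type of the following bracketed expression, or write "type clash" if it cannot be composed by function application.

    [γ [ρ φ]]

[ρ φ]: e and e cannot combine by function application — type clash.

type clash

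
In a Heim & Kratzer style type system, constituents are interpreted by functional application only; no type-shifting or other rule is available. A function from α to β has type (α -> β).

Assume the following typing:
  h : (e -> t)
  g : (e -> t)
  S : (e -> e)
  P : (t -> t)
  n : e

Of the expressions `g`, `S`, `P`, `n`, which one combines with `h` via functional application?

g : (e -> t) — neither side's domain matches the other.
S : (e -> e) — neither side's domain matches the other.
P : (t -> t) — neither side's domain matches the other.
n — combines: h : (e -> t) takes n : e as argument, giving t.

n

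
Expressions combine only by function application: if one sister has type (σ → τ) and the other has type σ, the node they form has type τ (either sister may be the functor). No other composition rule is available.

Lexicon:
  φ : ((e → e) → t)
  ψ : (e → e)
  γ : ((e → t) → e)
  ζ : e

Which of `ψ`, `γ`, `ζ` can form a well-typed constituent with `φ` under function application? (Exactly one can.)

ψ

ψ — combines: φ : ((e → e) → t) takes ψ : (e → e) as argument, giving t.
γ : ((e → t) → e) — φ needs (e → e); γ needs (e → t); neither fits.
ζ : e — φ needs (e → e); ζ needs nothing (atomic); neither fits.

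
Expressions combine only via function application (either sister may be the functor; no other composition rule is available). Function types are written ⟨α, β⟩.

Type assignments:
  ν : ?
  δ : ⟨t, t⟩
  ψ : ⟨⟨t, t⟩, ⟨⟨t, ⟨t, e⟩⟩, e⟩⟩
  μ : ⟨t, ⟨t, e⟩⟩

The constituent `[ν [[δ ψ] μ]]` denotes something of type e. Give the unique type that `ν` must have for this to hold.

⟨e, e⟩

[ν [[δ ψ] μ]] must have type e. The sister [[δ ψ] μ] has type e; that is not a function onto e, so ν must be the functor, of type ⟨e, e⟩.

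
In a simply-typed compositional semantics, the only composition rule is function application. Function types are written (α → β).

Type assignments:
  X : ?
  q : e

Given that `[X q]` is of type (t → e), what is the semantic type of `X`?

(e → (t → e))

For [X q] to have type (t → e) with q of type e, X must be the function: X : (e → (t → e)).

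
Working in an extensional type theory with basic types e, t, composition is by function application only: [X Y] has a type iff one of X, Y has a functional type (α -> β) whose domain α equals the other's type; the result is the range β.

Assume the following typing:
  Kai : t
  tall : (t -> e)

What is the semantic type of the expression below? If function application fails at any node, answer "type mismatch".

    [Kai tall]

e

[Kai tall]: tall is (t -> e), Kai is t; result e.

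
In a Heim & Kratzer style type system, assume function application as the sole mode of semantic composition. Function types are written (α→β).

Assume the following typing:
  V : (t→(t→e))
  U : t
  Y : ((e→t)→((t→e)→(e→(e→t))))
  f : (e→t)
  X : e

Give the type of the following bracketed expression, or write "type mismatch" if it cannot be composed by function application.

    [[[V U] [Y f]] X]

(e→t)

At [V U], V : (t→(t→e)) takes U : t, giving (t→e).
At [Y f], Y : ((e→t)→((t→e)→(e→(e→t)))) takes f : (e→t), giving ((t→e)→(e→(e→t))).
At [[V U] [Y f]], [Y f] : ((t→e)→(e→(e→t))) takes [V U] : (t→e), giving (e→(e→t)).
At [[[V U] [Y f]] X], [[V U] [Y f]] : (e→(e→t)) takes X : e, giving (e→t).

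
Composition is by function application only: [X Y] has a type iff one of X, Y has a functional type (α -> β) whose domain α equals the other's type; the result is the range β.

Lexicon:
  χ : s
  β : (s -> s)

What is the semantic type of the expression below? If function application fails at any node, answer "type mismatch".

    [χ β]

s

[χ β] — β of type (s -> s) combines with χ of type s: type s.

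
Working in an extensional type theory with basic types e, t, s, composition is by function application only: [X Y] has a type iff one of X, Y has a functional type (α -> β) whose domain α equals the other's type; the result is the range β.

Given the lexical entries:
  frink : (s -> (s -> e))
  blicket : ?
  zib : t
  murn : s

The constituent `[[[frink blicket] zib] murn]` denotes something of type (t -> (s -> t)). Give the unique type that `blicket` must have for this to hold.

((s -> (s -> e)) -> (t -> (s -> (t -> (s -> t)))))

For [[[frink blicket] zib] murn] to have type (t -> (s -> t)) with murn of type s, [[frink blicket] zib] must be the function: [[frink blicket] zib] : (s -> (t -> (s -> t))).
For [[frink blicket] zib] to have type (s -> (t -> (s -> t))) with zib of type t, [frink blicket] must be the function: [frink blicket] : (t -> (s -> (t -> (s -> t)))).
For [frink blicket] to have type (t -> (s -> (t -> (s -> t)))) with frink of type (s -> (s -> e)), blicket must be the function: blicket : ((s -> (s -> e)) -> (t -> (s -> (t -> (s -> t))))).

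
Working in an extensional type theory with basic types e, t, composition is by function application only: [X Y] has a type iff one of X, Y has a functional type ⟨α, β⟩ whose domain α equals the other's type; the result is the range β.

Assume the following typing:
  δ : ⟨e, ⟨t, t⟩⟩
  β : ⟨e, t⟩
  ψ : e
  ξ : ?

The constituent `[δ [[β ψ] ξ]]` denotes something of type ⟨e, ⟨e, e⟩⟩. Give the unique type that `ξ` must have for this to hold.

At [δ [[β ψ] ξ]] (required: ⟨e, ⟨e, e⟩⟩): δ is ⟨e, ⟨t, t⟩⟩, which is not a function with range ⟨e, ⟨e, e⟩⟩; hence [[β ψ] ξ] is the functor — type ⟨⟨e, ⟨t, t⟩⟩, ⟨e, ⟨e, e⟩⟩⟩.
At [[β ψ] ξ] (required: ⟨⟨e, ⟨t, t⟩⟩, ⟨e, ⟨e, e⟩⟩⟩): [β ψ] is t, which is not a function with range ⟨⟨e, ⟨t, t⟩⟩, ⟨e, ⟨e, e⟩⟩⟩; hence ξ is the functor — type ⟨t, ⟨⟨e, ⟨t, t⟩⟩, ⟨e, ⟨e, e⟩⟩⟩⟩.

⟨t, ⟨⟨e, ⟨t, t⟩⟩, ⟨e, ⟨e, e⟩⟩⟩⟩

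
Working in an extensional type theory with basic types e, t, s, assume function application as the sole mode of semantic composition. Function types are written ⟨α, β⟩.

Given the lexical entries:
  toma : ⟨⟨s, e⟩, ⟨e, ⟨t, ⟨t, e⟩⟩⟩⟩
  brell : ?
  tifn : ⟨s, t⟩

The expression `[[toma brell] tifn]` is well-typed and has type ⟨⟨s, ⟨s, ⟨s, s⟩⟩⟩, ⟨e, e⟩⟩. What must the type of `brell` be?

[[toma brell] tifn] must have type ⟨⟨s, ⟨s, ⟨s, s⟩⟩⟩, ⟨e, e⟩⟩. The sister tifn has type ⟨s, t⟩; that is not a function onto ⟨⟨s, ⟨s, ⟨s, s⟩⟩⟩, ⟨e, e⟩⟩, so [toma brell] must be the functor, of type ⟨⟨s, t⟩, ⟨⟨s, ⟨s, ⟨s, s⟩⟩⟩, ⟨e, e⟩⟩⟩.
[toma brell] must have type ⟨⟨s, t⟩, ⟨⟨s, ⟨s, ⟨s, s⟩⟩⟩, ⟨e, e⟩⟩⟩. The sister toma has type ⟨⟨s, e⟩, ⟨e, ⟨t, ⟨t, e⟩⟩⟩⟩; that is not a function onto ⟨⟨s, t⟩, ⟨⟨s, ⟨s, ⟨s, s⟩⟩⟩, ⟨e, e⟩⟩⟩, so brell must be the functor, of type ⟨⟨⟨s, e⟩, ⟨e, ⟨t, ⟨t, e⟩⟩⟩⟩, ⟨⟨s, t⟩, ⟨⟨s, ⟨s, ⟨s, s⟩⟩⟩, ⟨e, e⟩⟩⟩⟩.

⟨⟨⟨s, e⟩, ⟨e, ⟨t, ⟨t, e⟩⟩⟩⟩, ⟨⟨s, t⟩, ⟨⟨s, ⟨s, ⟨s, s⟩⟩⟩, ⟨e, e⟩⟩⟩⟩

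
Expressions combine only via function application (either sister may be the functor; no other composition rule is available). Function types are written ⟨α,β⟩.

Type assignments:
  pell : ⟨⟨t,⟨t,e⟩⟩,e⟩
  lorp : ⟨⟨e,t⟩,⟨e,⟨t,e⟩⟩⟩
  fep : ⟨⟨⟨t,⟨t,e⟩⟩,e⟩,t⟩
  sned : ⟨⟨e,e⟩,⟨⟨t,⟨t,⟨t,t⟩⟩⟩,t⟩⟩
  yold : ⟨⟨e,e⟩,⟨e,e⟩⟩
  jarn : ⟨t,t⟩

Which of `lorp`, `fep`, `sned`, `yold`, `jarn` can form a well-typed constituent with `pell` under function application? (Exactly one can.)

lorp : ⟨⟨e,t⟩,⟨e,⟨t,e⟩⟩⟩ — pell needs ⟨t,⟨t,e⟩⟩; lorp needs ⟨e,t⟩; neither fits.
fep — combines: fep : ⟨⟨⟨t,⟨t,e⟩⟩,e⟩,t⟩ takes pell : ⟨⟨t,⟨t,e⟩⟩,e⟩ as argument, giving t.
sned : ⟨⟨e,e⟩,⟨⟨t,⟨t,⟨t,t⟩⟩⟩,t⟩⟩ — pell needs ⟨t,⟨t,e⟩⟩; sned needs ⟨e,e⟩; neither fits.
yold : ⟨⟨e,e⟩,⟨e,e⟩⟩ — pell needs ⟨t,⟨t,e⟩⟩; yold needs ⟨e,e⟩; neither fits.
jarn : ⟨t,t⟩ — pell needs ⟨t,⟨t,e⟩⟩; jarn needs t; neither fits.

fep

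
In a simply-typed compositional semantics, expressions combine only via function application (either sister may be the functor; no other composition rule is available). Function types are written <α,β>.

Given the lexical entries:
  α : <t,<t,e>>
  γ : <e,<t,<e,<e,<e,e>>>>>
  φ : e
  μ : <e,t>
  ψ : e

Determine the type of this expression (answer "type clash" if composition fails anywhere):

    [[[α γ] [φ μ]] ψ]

type clash

At [α γ]: neither <t,<t,e>> nor <e,<t,<e,<e,<e,e>>>>> can take the other as argument; the node is ill-typed.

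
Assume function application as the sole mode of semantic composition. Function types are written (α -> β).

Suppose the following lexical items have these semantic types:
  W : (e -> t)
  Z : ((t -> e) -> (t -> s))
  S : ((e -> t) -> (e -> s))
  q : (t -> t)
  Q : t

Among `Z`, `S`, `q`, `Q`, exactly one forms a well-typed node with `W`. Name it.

Z : ((t -> e) -> (t -> s)) — does not combine with W.
S — combines: S : ((e -> t) -> (e -> s)) takes W : (e -> t) as argument, giving (e -> s).
q : (t -> t) — does not combine with W.
Q : t — does not combine with W.

S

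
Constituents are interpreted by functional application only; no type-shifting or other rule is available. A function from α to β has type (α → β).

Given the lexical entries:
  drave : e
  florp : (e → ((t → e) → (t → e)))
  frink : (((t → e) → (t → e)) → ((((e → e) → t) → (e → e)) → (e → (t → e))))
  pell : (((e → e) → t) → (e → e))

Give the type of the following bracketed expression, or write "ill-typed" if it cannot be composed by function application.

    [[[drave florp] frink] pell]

At [drave florp], florp : (e → ((t → e) → (t → e))) takes drave : e, giving ((t → e) → (t → e)).
At [[drave florp] frink], frink : (((t → e) → (t → e)) → ((((e → e) → t) → (e → e)) → (e → (t → e)))) takes [drave florp] : ((t → e) → (t → e)), giving ((((e → e) → t) → (e → e)) → (e → (t → e))).
At [[[drave florp] frink] pell], [[drave florp] frink] : ((((e → e) → t) → (e → e)) → (e → (t → e))) takes pell : (((e → e) → t) → (e → e)), giving (e → (t → e)).

(e → (t → e))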